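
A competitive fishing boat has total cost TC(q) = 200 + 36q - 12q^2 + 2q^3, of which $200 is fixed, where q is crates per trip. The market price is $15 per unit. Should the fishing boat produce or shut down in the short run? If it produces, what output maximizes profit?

Shut down

Strip out fixed cost: VC = 36q - 12q^2 + 2q^3. Then AVC = 36 - 12q + 2q^2 and MC = 36 - 24q + 6q^2.
AVC is minimized where dAVC/dq = -12 + 4q = 0, at q = 3; min AVC = 36 - 12·3 + 2·3^2 = $18.
With P < min AVC ($15 < $18), every unit sold adds to the loss.
Best response: produce nothing and absorb the $200 fixed cost.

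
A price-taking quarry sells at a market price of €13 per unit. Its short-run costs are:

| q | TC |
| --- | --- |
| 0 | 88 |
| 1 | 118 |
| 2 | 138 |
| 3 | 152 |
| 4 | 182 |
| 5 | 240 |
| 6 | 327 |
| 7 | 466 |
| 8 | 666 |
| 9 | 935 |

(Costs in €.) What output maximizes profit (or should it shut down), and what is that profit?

Compute π = P·q − TC at each output: q=0: -88; q=1: -105; q=2: -112; q=3: -113; q=4: -130; q=5: -175; q=6: -249; q=7: -375; q=8: -562; q=9: -818.
Profit is highest at q = 0. Equivalently, the lowest AVC in the table is 64/3 ≈ €21.33 at q = 3, and P = €13 falls below it — price never covers variable cost, so the firm shuts down and loses only its fixed cost.

q = 0 (shut down); profit = -€88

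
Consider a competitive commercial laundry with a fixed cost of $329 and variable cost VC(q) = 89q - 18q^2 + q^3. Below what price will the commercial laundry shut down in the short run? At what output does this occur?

Short-run supply begins at min AVC. From VC = 89q - 18q^2 + q^3, AVC = 89 - 18q + q^2.
dAVC/dq = -18 + 2q = 0 gives q = 9. min AVC = 89 - 18·9 + 9^2 = 8.
The firm shuts down for any P below $8.

$8 per unit, at q = 9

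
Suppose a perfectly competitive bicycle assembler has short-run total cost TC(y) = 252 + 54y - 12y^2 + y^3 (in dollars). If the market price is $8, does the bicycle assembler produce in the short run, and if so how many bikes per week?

From TC, MC = TC'(y) = 54 - 24y + 3y^2 and AVC = VC/y = 54 - 12y + y^2.
AVC is minimized where dAVC/dy = -12 + 2y = 0, at y = 6; min AVC = 54 - 12·6 + 6^2 = $18.
With P < min AVC ($8 < $18), every unit sold adds to the loss.
Shutting down limits the loss to fixed cost, $252.

Shut down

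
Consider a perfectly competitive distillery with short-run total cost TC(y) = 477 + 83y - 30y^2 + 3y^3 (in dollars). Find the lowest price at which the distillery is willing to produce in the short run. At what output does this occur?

$8 per unit, at y = 5

The shutdown price is the minimum of AVC. VC = 83y - 30y^2 + 3y^3, so AVC = 83 - 30y + 3y^2.
dAVC/dy = -30 + 6y = 0 gives y = 5. min AVC = 83 - 30·5 + 3·5^2 = 8.
The firm shuts down for any P below $8.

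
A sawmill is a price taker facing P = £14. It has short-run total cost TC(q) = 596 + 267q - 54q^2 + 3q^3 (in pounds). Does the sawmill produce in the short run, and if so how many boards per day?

Variable cost is VC = 267q - 54q^2 + 3q^3, so AVC = VC/q = 267 - 54q + 3q^2 and MC = dTC/dq = 267 - 108q + 9q^2.
AVC is minimized where dAVC/dq = -54 + 6q = 0, at q = 9; min AVC = 267 - 54·9 + 3·9^2 = £24.
With P < min AVC (£14 < £24), every unit sold adds to the loss.
The firm minimizes its loss by shutting down and losing only its fixed cost of £596.

Shut down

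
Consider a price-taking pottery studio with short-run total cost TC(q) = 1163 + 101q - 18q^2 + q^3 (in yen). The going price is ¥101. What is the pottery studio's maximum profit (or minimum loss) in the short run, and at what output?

Profit = -¥299 at q = 12

AVC = 101 - 18q + q^2; min AVC = ¥20 at q = 9. Since P = ¥101 ≥ min AVC, the firm produces.
MC = 101 - 36q + 3q^2. Setting P = MC and taking the root on the rising branch gives q* = 12.
TR = 101·12 = 1212. TC = 1163 + 348 = 1511. Profit = 1212 − 1511 = -¥299.
By producing, the firm covers all variable cost plus ¥864 of fixed cost; shutting down would lose the full ¥1163.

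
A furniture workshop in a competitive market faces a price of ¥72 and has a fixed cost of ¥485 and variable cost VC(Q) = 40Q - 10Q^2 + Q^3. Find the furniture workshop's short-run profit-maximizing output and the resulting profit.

AVC = 40 - 10Q + Q^2; min AVC = ¥15 at Q = 5. Since P = ¥72 ≥ min AVC, the firm produces.
MC = 40 - 20Q + 3Q^2. Setting P = MC and taking the root on the rising branch gives Q* = 8.
TR = 72·8 = 576. TC = 485 + 192 = 677. Profit = 576 − 677 = -¥101.
By producing, the firm covers all variable cost plus ¥384 of fixed cost; shutting down would lose the full ¥485.

Profit = -¥101 at Q = 8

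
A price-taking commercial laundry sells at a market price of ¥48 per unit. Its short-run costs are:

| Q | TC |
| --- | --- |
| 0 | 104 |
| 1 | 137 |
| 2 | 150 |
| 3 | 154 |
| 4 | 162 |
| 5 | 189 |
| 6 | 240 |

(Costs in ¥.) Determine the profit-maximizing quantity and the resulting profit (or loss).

Compute π = P·Q − TC at each output: Q=0: -104; Q=1: -89; Q=2: -54; Q=3: -10; Q=4: 30; Q=5: 51; Q=6: 48.
Profit is maximized at Q = 5. AVC there is 85/5 = ¥17 ≤ P, so producing beats shutting down (which would give -¥104).

Q = 5; profit = ¥51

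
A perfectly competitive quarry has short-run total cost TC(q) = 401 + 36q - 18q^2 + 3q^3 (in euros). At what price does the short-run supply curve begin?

€9 per unit

Short-run supply begins at min AVC. From VC = 36q - 18q^2 + 3q^3, AVC = 36 - 18q + 3q^2.
At the minimum of AVC, MC = AVC. MC = 36 - 36q + 9q^2; setting MC = AVC gives 6q^2 - 18q = 0, so q = 3. min AVC = 9.
The firm shuts down for any P below €9.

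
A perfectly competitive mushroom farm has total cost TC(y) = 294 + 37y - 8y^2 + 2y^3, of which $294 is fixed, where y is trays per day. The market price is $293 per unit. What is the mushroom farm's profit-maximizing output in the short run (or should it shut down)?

Variable cost is VC = 37y - 8y^2 + 2y^3, so AVC = VC/y = 37 - 8y + 2y^2 and MC = dTC/dy = 37 - 16y + 6y^2.
AVC is minimized where dAVC/dy = -8 + 4y = 0, at y = 2; min AVC = 37 - 8·2 + 2·2^2 = $29.
Because $293 ≥ $29, revenue can cover variable cost; the firm operates.
P = MC gives -256 - 16y + 6y^2 = 0, with roots -16/3 and 8. Take the larger (rising MC): y* = 8.
Check: AVC at y = 8 is $101 ≤ P, so revenue covers variable cost.
Profit = P·y − TC = 293·8 − 1102 = $1242.

Produce at y = 8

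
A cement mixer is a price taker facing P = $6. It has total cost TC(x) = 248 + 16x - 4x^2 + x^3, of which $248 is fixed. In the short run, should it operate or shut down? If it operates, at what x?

Shut down

From TC, MC = TC'(x) = 16 - 8x + 3x^2 and AVC = VC/x = 16 - 4x + x^2.
AVC hits its minimum where MC = AVC, at x = 2, giving min AVC = 16 - 4·2 + 2^2 = $12.
Since P = $6 < min AVC = $12, price fails to cover variable cost at any output.
The firm minimizes its loss by shutting down and losing only its fixed cost of $248.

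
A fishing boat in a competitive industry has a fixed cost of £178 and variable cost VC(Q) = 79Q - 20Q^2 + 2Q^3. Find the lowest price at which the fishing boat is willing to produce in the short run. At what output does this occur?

£29 per unit, at Q = 5

Short-run supply begins at min AVC. From VC = 79Q - 20Q^2 + 2Q^3, AVC = 79 - 20Q + 2Q^2.
At the minimum of AVC, MC = AVC. MC = 79 - 40Q + 6Q^2; setting MC = AVC gives 4Q^2 - 20Q = 0, so Q = 5. min AVC = 29.
So the shutdown price is £29.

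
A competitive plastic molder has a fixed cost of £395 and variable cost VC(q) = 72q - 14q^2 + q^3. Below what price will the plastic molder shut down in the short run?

The firm shuts down when price falls below the minimum of average variable cost. AVC = VC/q = 72 - 14q + q^2.
dAVC/dq = -14 + 2q = 0 gives q = 7. min AVC = 72 - 14·7 + 7^2 = 23.
The firm shuts down for any P below £23.

£23 per unit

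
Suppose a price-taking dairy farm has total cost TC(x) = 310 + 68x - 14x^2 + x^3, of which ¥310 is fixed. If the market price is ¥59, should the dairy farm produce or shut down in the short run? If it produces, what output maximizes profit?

Produce at x = 9

From TC, MC = TC'(x) = 68 - 28x + 3x^2 and AVC = VC/x = 68 - 14x + x^2.
AVC hits its minimum where MC = AVC, at x = 7, giving min AVC = 68 - 14·7 + 7^2 = ¥19.
Because ¥59 ≥ ¥19, revenue can cover variable cost; the firm operates.
Solving P = MC: 9 - 28x + 3x^2 = 0 ⇒ x = 1/3 or 9. On the upward-sloping branch, x* = 9.
Check: AVC at x = 9 is ¥23 ≤ P, so revenue covers variable cost.
Profit = P·x − TC = 59·9 − 517 = ¥14.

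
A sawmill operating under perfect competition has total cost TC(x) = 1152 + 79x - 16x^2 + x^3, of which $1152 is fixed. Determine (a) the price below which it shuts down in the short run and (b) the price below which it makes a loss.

Shutdown price = $15; break-even price = $127

Shutdown price = min AVC. AVC = 79 - 16x + x^2, with vertex at x = 8 and minimum $15.
ATC = 1152/x + 79 - 16x + x^2. Setting dATC/dx = −1152/x^2 − 16 + 2x = 0 gives x = 12 (since 2·12^3 − 16·12^2 = 1152).
min ATC = 1152/12 + 79 − 16·12 + 12^2 = $127. That is the break-even price.
Between these two prices the firm operates at a loss; above $127 it earns a profit.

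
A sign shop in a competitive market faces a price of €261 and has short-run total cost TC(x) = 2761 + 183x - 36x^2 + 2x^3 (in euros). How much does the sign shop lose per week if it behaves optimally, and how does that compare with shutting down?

Profit = -€57 at x = 13

AVC = 183 - 36x + 2x^2; min AVC = €21 at x = 9. Since P = €261 ≥ min AVC, the firm produces.
With MC = 183 - 72x + 6x^2, P = MC on the upward-sloping part at x* = 13.
TR = 261·13 = 3393. TC = 2761 + 689 = 3450. Profit = 3393 − 3450 = -€57.
Shutting down would mean losing the fixed cost of €2761, so operating at a loss of €57 is better by €2704.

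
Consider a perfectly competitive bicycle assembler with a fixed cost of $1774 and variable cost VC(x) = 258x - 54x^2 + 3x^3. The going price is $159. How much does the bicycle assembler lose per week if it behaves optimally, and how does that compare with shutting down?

AVC = 258 - 54x + 3x^2; min AVC = $15 at x = 9. Since P = $159 ≥ min AVC, the firm produces.
MC = 258 - 108x + 9x^2. Setting P = MC and taking the root on the rising branch gives x* = 11.
TR = 159·11 = 1749. TC = 1774 + 297 = 2071. Profit = 1749 − 2071 = -$322.
By producing, the firm covers all variable cost plus $1452 of fixed cost; shutting down would lose the full $1774.

Profit = -$322 at x = 11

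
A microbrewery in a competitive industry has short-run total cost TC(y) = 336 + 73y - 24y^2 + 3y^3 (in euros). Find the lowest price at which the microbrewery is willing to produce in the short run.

Short-run supply begins at min AVC. From VC = 73y - 24y^2 + 3y^3, AVC = 73 - 24y + 3y^2.
At the minimum of AVC, MC = AVC. MC = 73 - 48y + 9y^2; setting MC = AVC gives 6y^2 - 24y = 0, so y = 4. min AVC = 25.
So the shutdown price is €25.

€25 per unit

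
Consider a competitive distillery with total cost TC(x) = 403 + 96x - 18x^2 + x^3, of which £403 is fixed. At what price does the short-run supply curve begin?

£15 per unit

The shutdown price is the minimum of AVC. VC = 96x - 18x^2 + x^3, so AVC = 96 - 18x + x^2.
dAVC/dx = -18 + 2x = 0 gives x = 9. min AVC = 96 - 18·9 + 9^2 = 15.
The firm shuts down for any P below £15.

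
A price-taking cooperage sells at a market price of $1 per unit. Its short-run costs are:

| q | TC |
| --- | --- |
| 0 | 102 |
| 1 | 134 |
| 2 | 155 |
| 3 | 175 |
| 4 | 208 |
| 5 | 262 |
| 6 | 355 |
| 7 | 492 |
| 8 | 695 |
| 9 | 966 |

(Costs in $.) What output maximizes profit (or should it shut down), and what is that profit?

q = 0 (shut down); profit = -$102

Compute π = P·q − TC at each output: q=0: -102; q=1: -133; q=2: -153; q=3: -172; q=4: -204; q=5: -257; q=6: -349; q=7: -485; q=8: -687; q=9: -957.
Profit is highest at q = 0. Equivalently, the lowest AVC in the table is 73/3 ≈ $24.33 at q = 3, and P = $1 falls below it — price never covers variable cost, so the firm shuts down and loses only its fixed cost.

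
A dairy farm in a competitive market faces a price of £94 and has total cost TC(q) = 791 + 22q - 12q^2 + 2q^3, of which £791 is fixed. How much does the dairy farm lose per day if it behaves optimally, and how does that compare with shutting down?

Profit = -£359 at q = 6

AVC = 22 - 12q + 2q^2; min AVC = £4 at q = 3. Since P = £94 ≥ min AVC, the firm produces.
With MC = 22 - 24q + 6q^2, P = MC on the upward-sloping part at q* = 6.
TR = 94·6 = 564. TC = 791 + 132 = 923. Profit = 564 − 923 = -£359.
Shutting down would mean losing the fixed cost of £791, so operating at a loss of £359 is better by £432.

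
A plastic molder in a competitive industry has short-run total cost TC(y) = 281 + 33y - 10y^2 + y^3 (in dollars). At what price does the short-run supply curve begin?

$8 per unit

Short-run supply begins at min AVC. From VC = 33y - 10y^2 + y^3, AVC = 33 - 10y + y^2.
At the minimum of AVC, MC = AVC. MC = 33 - 20y + 3y^2; setting MC = AVC gives 2y^2 - 10y = 0, so y = 5. min AVC = 8.
So the shutdown price is $8.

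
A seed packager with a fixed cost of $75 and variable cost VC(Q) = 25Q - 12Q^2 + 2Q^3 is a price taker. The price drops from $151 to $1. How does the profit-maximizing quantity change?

Output falls from 7 to 0 (the firm shuts down)

AVC = 25 - 12Q + 2Q^2, minimized at Q = 3 where min AVC = $7. MC = 25 - 24Q + 6Q^2.
At P = $151 ≥ min AVC, set P = MC on the rising branch: Q = 7.
At P = $1 < min AVC = $7, price no longer covers variable cost at any output, so the firm shuts down: Q = 0.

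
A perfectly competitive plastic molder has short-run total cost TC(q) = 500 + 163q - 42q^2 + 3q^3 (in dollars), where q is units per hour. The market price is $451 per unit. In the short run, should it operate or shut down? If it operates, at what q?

Produce at q = 12

From TC, MC = TC'(q) = 163 - 84q + 9q^2 and AVC = VC/q = 163 - 42q + 3q^2.
AVC is minimized where dAVC/dq = -42 + 6q = 0, at q = 7; min AVC = 163 - 42·7 + 3·7^2 = $16.
P = $451 exceeds min AVC = $16, so the firm stays open.
Solving P = MC: -288 - 84q + 9q^2 = 0 ⇒ q = -8/3 or 12. On the upward-sloping branch, q* = 12.
Check: AVC at q = 12 is $91 ≤ P, so revenue covers variable cost.
Profit = P·q − TC = 451·12 − 1592 = $3820.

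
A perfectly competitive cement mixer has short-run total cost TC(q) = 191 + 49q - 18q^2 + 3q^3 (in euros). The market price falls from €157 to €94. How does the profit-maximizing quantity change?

Output falls from 6 to 5

MC = 49 - 36q + 9q^2; the shutdown threshold is min AVC = €22 (at q = 3).
At P = €157 ≥ min AVC, set P = MC on the rising branch: q = 6.
At P = €94 ≥ min AVC, set P = MC: q = 5. The firm stays open but cuts output.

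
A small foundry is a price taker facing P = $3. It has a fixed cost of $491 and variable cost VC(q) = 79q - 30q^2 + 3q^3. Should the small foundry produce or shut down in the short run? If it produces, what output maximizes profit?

From TC, MC = TC'(q) = 79 - 60q + 9q^2 and AVC = VC/q = 79 - 30q + 3q^2.
AVC is minimized where dAVC/dq = -30 + 6q = 0, at q = 5; min AVC = 79 - 30·5 + 3·5^2 = $4.
P = $3 lies below min AVC = $4; no output level covers variable cost.
Shutting down limits the loss to fixed cost, $491.

Shut down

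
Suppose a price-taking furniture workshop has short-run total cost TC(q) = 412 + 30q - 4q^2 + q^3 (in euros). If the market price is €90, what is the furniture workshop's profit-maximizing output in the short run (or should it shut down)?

Produce at q = 6

From TC, MC = TC'(q) = 30 - 8q + 3q^2 and AVC = VC/q = 30 - 4q + q^2.
The AVC parabola has its vertex at q = 4/2 = 2, where AVC = 30 - 4·2 + 2^2 = €26.
Since P = €90 ≥ min AVC = €26, price covers variable cost and the firm should produce.
P = MC gives -60 - 8q + 3q^2 = 0, with roots -10/3 and 6. Take the larger (rising MC): q* = 6.
Check: AVC at q = 6 is €42 ≤ P, so revenue covers variable cost.
Profit = P·q − TC = 90·6 − 664 = -€124, a loss, but smaller than the €412 fixed cost the firm would lose by shutting down.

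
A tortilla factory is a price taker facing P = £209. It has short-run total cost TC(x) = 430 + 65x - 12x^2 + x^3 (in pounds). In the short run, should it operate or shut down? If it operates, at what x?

Strip out fixed cost: VC = 65x - 12x^2 + x^3. Then AVC = 65 - 12x + x^2 and MC = 65 - 24x + 3x^2.
AVC is minimized where dAVC/dx = -12 + 2x = 0, at x = 6; min AVC = 65 - 12·6 + 6^2 = £29.
Because £209 ≥ £29, revenue can cover variable cost; the firm operates.
Solving P = MC: -144 - 24x + 3x^2 = 0 ⇒ x = -4 or 12. On the upward-sloping branch, x* = 12.
Check: AVC at x = 12 is £65 ≤ P, so revenue covers variable cost.
Profit = P·x − TC = 209·12 − 1210 = £1298.

Produce at x = 12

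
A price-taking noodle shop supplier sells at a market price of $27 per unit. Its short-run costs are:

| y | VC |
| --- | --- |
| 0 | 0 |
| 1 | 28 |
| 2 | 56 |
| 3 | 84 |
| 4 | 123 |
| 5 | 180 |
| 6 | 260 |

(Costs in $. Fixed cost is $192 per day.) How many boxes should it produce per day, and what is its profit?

Compute π = P·y − TC at each output: y=0: -192; y=1: -193; y=2: -194; y=3: -195; y=4: -207; y=5: -237; y=6: -290.
Profit is highest at y = 0. Equivalently, the lowest AVC in the table is 28/1 ≈ $28 at y = 1, and P = $27 falls below it — price never covers variable cost, so the firm shuts down and loses only its fixed cost.

y = 0 (shut down); profit = -$192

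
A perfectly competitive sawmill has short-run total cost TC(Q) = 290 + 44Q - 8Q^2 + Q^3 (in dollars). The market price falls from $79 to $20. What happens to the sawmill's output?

Output falls from 7 to 0 (the firm shuts down)

MC = 44 - 16Q + 3Q^2; the shutdown threshold is min AVC = $28 (at Q = 4).
At P = $79 ≥ min AVC, set P = MC on the rising branch: Q = 7.
At P = $20 < min AVC = $28, price no longer covers variable cost at any output, so the firm shuts down: Q = 0.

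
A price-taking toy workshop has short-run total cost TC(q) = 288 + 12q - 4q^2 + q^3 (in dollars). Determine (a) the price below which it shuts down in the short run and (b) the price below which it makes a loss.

Shutdown price = min AVC. AVC = 12 - 4q + q^2, with vertex at q = 2 and minimum $8.
ATC = 288/q + 12 - 4q + q^2. Setting dATC/dq = −288/q^2 − 4 + 2q = 0 gives q = 6 (since 2·6^3 − 4·6^2 = 288).
min ATC = 288/6 + 12 − 4·6 + 6^2 = $72. That is the break-even price.
Between these two prices the firm operates at a loss; above $72 it earns a profit.

Shutdown price = $8; break-even price = $72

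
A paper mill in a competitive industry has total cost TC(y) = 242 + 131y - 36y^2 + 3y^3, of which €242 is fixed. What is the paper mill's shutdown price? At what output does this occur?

The shutdown price is the minimum of AVC. VC = 131y - 36y^2 + 3y^3, so AVC = 131 - 36y + 3y^2.
dAVC/dy = -36 + 6y = 0 gives y = 6. min AVC = 131 - 36·6 + 3·6^2 = 23.
So the shutdown price is €23.

€23 per unit, at y = 6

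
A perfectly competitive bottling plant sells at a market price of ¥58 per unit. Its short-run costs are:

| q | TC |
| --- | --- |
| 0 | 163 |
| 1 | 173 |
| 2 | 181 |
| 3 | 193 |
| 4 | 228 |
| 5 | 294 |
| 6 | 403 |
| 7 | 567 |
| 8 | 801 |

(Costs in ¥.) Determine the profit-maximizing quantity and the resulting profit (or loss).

Compute π = P·q − TC at each output: q=0: -163; q=1: -115; q=2: -65; q=3: -19; q=4: 4; q=5: -4; q=6: -55; q=7: -161; q=8: -337.
Profit is maximized at q = 4. AVC there is 65/4 = ¥16.25 ≤ P, so producing beats shutting down (which would give -¥163).

q = 4; profit = ¥4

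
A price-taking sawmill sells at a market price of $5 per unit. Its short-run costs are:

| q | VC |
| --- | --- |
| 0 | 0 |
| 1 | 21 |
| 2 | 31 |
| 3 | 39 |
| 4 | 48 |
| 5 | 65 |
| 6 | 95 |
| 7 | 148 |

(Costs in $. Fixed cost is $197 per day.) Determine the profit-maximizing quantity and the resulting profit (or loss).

q = 0 (shut down); profit = -$197

Tabulate TR − TC: q=0: -197; q=1: -213; q=2: -218; q=3: -221; q=4: -225; q=5: -237; q=6: -262; q=7: -310.
Profit is highest at q = 0. Equivalently, the lowest AVC in the table is 48/4 ≈ $12 at q = 4, and P = $5 falls below it — price never covers variable cost, so the firm shuts down and loses only its fixed cost.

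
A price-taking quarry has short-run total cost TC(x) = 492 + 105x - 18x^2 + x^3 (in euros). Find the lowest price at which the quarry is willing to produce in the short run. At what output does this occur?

€24 per unit, at x = 9

Short-run supply begins at min AVC. From VC = 105x - 18x^2 + x^3, AVC = 105 - 18x + x^2.
At the minimum of AVC, MC = AVC. MC = 105 - 36x + 3x^2; setting MC = AVC gives 2x^2 - 18x = 0, so x = 9. min AVC = 24.
So the shutdown price is €24.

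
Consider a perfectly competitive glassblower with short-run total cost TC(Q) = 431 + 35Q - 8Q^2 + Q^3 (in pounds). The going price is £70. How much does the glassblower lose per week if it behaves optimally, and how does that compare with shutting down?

AVC = 35 - 8Q + Q^2; min AVC = £19 at Q = 4. Since P = £70 ≥ min AVC, the firm produces.
With MC = 35 - 16Q + 3Q^2, P = MC on the upward-sloping part at Q* = 7.
TR = 70·7 = 490. TC = 431 + 196 = 627. Profit = 490 − 627 = -£137.
Shutting down would mean losing the fixed cost of £431, so operating at a loss of £137 is better by £294.

Profit = -£137 at Q = 7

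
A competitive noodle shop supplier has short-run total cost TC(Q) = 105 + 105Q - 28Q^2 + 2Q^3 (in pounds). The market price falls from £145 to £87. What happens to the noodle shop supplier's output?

MC = 105 - 56Q + 6Q^2; the shutdown threshold is min AVC = £7 (at Q = 7).
With P = £145 above the shutdown price, P = MC gives Q = 10.
At P = £87 ≥ min AVC, set P = MC: Q = 9. The firm stays open but cuts output.

Output falls from 10 to 9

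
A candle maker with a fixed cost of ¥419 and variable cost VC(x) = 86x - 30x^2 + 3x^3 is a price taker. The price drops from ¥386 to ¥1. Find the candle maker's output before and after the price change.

Output falls from 10 to 0 (the firm shuts down)

MC = 86 - 60x + 9x^2; the shutdown threshold is min AVC = ¥11 (at x = 5).
With P = ¥386 above the shutdown price, P = MC gives x = 10.
At P = ¥1 < min AVC = ¥11, price no longer covers variable cost at any output, so the firm shuts down: x = 0.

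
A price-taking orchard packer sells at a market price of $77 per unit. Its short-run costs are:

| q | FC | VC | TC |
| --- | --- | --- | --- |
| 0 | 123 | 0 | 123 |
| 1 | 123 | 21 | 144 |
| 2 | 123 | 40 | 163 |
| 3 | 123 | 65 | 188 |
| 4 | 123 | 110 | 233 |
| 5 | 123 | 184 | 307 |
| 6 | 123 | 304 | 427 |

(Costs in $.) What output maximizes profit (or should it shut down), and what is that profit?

q = 5; profit = $78

Compute π = P·q − TC at each output: q=0: -123; q=1: -67; q=2: -9; q=3: 43; q=4: 75; q=5: 78; q=6: 35.
Profit is maximized at q = 5. AVC there is 184/5 = $36.80 ≤ P, so producing beats shutting down (which would give -$123).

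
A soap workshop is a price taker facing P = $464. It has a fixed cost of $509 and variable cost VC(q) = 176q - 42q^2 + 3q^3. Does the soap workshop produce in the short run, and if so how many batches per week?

From TC, MC = TC'(q) = 176 - 84q + 9q^2 and AVC = VC/q = 176 - 42q + 3q^2.
AVC is minimized where dAVC/dq = -42 + 6q = 0, at q = 7; min AVC = 176 - 42·7 + 3·7^2 = $29.
Because $464 ≥ $29, revenue can cover variable cost; the firm operates.
P = MC gives -288 - 84q + 9q^2 = 0, with roots -8/3 and 12. Take the larger (rising MC): q* = 12.
Check: AVC at q = 12 is $104 ≤ P, so revenue covers variable cost.
Profit = P·q − TC = 464·12 − 1757 = $3811.

Produce at q = 12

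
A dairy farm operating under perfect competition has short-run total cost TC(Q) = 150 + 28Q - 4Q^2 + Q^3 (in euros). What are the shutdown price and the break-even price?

Shutdown price = €24; break-even price = €63

Shutdown price = min AVC. AVC = 28 - 4Q + Q^2, with vertex at Q = 2 and minimum €24.
ATC = 150/Q + 28 - 4Q + Q^2. Setting dATC/dQ = −150/Q^2 − 4 + 2Q = 0 gives Q = 5 (since 2·5^3 − 4·5^2 = 150).
min ATC = 150/5 + 28 − 4·5 + 5^2 = €63. That is the break-even price.
For €24 ≤ P < €63 the firm produces at a loss; below €24 it shuts down.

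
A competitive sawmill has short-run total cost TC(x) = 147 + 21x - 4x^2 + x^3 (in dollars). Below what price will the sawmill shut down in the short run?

$17 per unit

Short-run supply begins at min AVC. From VC = 21x - 4x^2 + x^3, AVC = 21 - 4x + x^2.
dAVC/dx = -4 + 2x = 0 gives x = 2. min AVC = 21 - 4·2 + 2^2 = 17.
The firm shuts down for any P below $17.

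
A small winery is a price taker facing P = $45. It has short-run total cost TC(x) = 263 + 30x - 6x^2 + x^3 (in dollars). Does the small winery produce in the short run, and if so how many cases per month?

Strip out fixed cost: VC = 30x - 6x^2 + x^3. Then AVC = 30 - 6x + x^2 and MC = 30 - 12x + 3x^2.
AVC is minimized where dAVC/dx = -6 + 2x = 0, at x = 3; min AVC = 30 - 6·3 + 3^2 = $21.
Because $45 ≥ $21, revenue can cover variable cost; the firm operates.
Solving P = MC: -15 - 12x + 3x^2 = 0 ⇒ x = -1 or 5. On the upward-sloping branch, x* = 5.
Check: AVC at x = 5 is $25 ≤ P, so revenue covers variable cost.
Profit = P·x − TC = 45·5 − 388 = -$163, a loss, but smaller than the $263 fixed cost the firm would lose by shutting down.

Produce at x = 5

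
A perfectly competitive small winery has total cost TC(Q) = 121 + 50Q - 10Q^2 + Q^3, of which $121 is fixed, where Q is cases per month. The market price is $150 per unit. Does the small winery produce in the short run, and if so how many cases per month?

Produce at Q = 10

Strip out fixed cost: VC = 50Q - 10Q^2 + Q^3. Then AVC = 50 - 10Q + Q^2 and MC = 50 - 20Q + 3Q^2.
AVC hits its minimum where MC = AVC, at Q = 5, giving min AVC = 50 - 10·5 + 5^2 = $25.
P = $150 exceeds min AVC = $25, so the firm stays open.
Solving P = MC: -100 - 20Q + 3Q^2 = 0 ⇒ Q = -10/3 or 10. On the upward-sloping branch, Q* = 10.
Check: AVC at Q = 10 is $50 ≤ P, so revenue covers variable cost.
Profit = P·Q − TC = 150·10 − 621 = $879.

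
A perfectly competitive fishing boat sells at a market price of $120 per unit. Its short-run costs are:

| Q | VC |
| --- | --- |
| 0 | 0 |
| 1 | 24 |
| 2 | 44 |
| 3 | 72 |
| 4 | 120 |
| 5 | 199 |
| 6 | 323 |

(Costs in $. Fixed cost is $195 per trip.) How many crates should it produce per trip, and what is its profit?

Q = 5; profit = $206

Tabulate TR − TC: Q=0: -195; Q=1: -99; Q=2: 1; Q=3: 93; Q=4: 165; Q=5: 206; Q=6: 202.
Profit is maximized at Q = 5. AVC there is 199/5 = $39.80 ≤ P, so producing beats shutting down (which would give -$195).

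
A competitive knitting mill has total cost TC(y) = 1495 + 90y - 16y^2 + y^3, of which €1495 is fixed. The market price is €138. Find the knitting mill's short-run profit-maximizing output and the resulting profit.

Profit = -€343 at y = 12

AVC = 90 - 16y + y^2; min AVC = €26 at y = 8. Since P = €138 ≥ min AVC, the firm produces.
With MC = 90 - 32y + 3y^2, P = MC on the upward-sloping part at y* = 12.
TR = 138·12 = 1656. TC = 1495 + 504 = 1999. Profit = 1656 − 1999 = -€343.
Shutting down would mean losing the fixed cost of €1495, so operating at a loss of €343 is better by €1152.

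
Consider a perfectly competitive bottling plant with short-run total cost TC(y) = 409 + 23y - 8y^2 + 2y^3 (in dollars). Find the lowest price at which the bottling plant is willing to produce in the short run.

Short-run supply begins at min AVC. From VC = 23y - 8y^2 + 2y^3, AVC = 23 - 8y + 2y^2.
At the minimum of AVC, MC = AVC. MC = 23 - 16y + 6y^2; setting MC = AVC gives 4y^2 - 8y = 0, so y = 2. min AVC = 15.
So the shutdown price is $15.

$15 per unit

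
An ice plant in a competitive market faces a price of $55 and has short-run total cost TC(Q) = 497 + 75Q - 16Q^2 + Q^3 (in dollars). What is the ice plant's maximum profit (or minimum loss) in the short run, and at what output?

Profit = -$97 at Q = 10

AVC = 75 - 16Q + Q^2; min AVC = $11 at Q = 8. Since P = $55 ≥ min AVC, the firm produces.
MC = 75 - 32Q + 3Q^2. Setting P = MC and taking the root on the rising branch gives Q* = 10.
TR = 55·10 = 550. TC = 497 + 150 = 647. Profit = 550 − 647 = -$97.
Shutting down would mean losing the fixed cost of $497, so operating at a loss of $97 is better by $400.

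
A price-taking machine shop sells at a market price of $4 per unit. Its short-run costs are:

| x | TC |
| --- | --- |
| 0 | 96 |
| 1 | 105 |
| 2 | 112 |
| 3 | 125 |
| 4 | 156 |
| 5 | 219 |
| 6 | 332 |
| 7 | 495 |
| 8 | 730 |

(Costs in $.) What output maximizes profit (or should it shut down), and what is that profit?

x = 0 (shut down); profit = -$96

Compute π = P·x − TC at each output: x=0: -96; x=1: -101; x=2: -104; x=3: -113; x=4: -140; x=5: -199; x=6: -308; x=7: -467; x=8: -698.
Profit is highest at x = 0. Equivalently, the lowest AVC in the table is 16/2 ≈ $8 at x = 2, and P = $4 falls below it — price never covers variable cost, so the firm shuts down and loses only its fixed cost.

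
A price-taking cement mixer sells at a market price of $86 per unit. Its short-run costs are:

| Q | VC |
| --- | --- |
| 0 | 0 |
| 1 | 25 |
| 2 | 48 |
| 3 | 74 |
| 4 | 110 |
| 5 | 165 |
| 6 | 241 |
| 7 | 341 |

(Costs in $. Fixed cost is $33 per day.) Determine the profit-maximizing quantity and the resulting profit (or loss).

Tabulate TR − TC: Q=0: -33; Q=1: 28; Q=2: 91; Q=3: 151; Q=4: 201; Q=5: 232; Q=6: 242; Q=7: 228.
Profit is maximized at Q = 6. AVC there is 241/6 = $40.17 ≤ P, so producing beats shutting down (which would give -$33).

Q = 6; profit = $242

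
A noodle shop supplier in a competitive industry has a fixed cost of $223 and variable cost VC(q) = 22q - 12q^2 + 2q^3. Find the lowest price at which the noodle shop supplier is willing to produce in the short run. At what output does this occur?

Short-run supply begins at min AVC. From VC = 22q - 12q^2 + 2q^3, AVC = 22 - 12q + 2q^2.
At the minimum of AVC, MC = AVC. MC = 22 - 24q + 6q^2; setting MC = AVC gives 4q^2 - 12q = 0, so q = 3. min AVC = 4.
The firm shuts down for any P below $4.

$4 per unit, at q = 3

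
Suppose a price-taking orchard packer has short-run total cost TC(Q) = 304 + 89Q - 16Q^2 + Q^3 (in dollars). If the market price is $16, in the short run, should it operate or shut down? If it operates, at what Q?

Shut down

Variable cost is VC = 89Q - 16Q^2 + Q^3, so AVC = VC/Q = 89 - 16Q + Q^2 and MC = dTC/dQ = 89 - 32Q + 3Q^2.
AVC is minimized where dAVC/dQ = -16 + 2Q = 0, at Q = 8; min AVC = 89 - 16·8 + 8^2 = $25.
With P < min AVC ($16 < $25), every unit sold adds to the loss.
The firm minimizes its loss by shutting down and losing only its fixed cost of $304.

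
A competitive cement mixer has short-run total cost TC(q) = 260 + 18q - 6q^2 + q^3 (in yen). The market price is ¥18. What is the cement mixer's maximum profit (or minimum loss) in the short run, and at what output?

AVC = 18 - 6q + q^2; min AVC = ¥9 at q = 3. Since P = ¥18 ≥ min AVC, the firm produces.
MC = 18 - 12q + 3q^2. Setting P = MC and taking the root on the rising branch gives q* = 4.
TR = 18·4 = 72. TC = 260 + 40 = 300. Profit = 72 − 300 = -¥228.
By producing, the firm covers all variable cost plus ¥32 of fixed cost; shutting down would lose the full ¥260.

Profit = -¥228 at q = 4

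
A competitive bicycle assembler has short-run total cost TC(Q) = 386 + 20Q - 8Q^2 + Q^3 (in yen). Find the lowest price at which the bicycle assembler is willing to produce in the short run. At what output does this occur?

¥4 per unit, at Q = 4

The firm shuts down when price falls below the minimum of average variable cost. AVC = VC/Q = 20 - 8Q + Q^2.
At the minimum of AVC, MC = AVC. MC = 20 - 16Q + 3Q^2; setting MC = AVC gives 2Q^2 - 8Q = 0, so Q = 4. min AVC = 4.
For P < ¥4 the firm produces nothing.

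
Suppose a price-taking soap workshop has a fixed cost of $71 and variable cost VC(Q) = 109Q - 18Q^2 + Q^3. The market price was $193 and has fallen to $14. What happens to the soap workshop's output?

AVC = 109 - 18Q + Q^2, minimized at Q = 9 where min AVC = $28. MC = 109 - 36Q + 3Q^2.
At P = $193 ≥ min AVC, set P = MC on the rising branch: Q = 14.
At P = $14 < min AVC = $28, price no longer covers variable cost at any output, so the firm shuts down: Q = 0.

Output falls from 14 to 0 (the firm shuts down)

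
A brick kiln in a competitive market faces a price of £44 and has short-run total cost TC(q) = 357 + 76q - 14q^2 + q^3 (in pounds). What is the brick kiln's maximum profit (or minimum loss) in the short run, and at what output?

AVC = 76 - 14q + q^2 has its minimum £27 at q = 7; price £44 clears that bar, so the firm operates.
With MC = 76 - 28q + 3q^2, P = MC on the upward-sloping part at q* = 8.
TR = 44·8 = 352. TC = 357 + 224 = 581. Profit = 352 − 581 = -£229.
Shutting down would mean losing the fixed cost of £357, so operating at a loss of £229 is better by £128.

Profit = -£229 at q = 8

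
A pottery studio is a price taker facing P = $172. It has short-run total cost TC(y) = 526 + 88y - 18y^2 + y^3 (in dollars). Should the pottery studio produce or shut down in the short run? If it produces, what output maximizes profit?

Produce at y = 14

Strip out fixed cost: VC = 88y - 18y^2 + y^3. Then AVC = 88 - 18y + y^2 and MC = 88 - 36y + 3y^2.
The AVC parabola has its vertex at y = 18/2 = 9, where AVC = 88 - 18·9 + 9^2 = $7.
Because $172 ≥ $7, revenue can cover variable cost; the firm operates.
Set P = MC: 172 = 88 - 36y + 3y^2 → -84 - 36y + 3y^2 = 0. The roots are y = -2 and y = 14; the profit-maximizing output is on the rising part of MC, so y* = 14.
Check: AVC at y = 14 is $32 ≤ P, so revenue covers variable cost.
Profit = P·y − TC = 172·14 − 974 = $1434.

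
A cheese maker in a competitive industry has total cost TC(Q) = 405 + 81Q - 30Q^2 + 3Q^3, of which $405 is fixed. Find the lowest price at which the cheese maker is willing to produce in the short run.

$6 per unit

Short-run supply begins at min AVC. From VC = 81Q - 30Q^2 + 3Q^3, AVC = 81 - 30Q + 3Q^2.
At the minimum of AVC, MC = AVC. MC = 81 - 60Q + 9Q^2; setting MC = AVC gives 6Q^2 - 30Q = 0, so Q = 5. min AVC = 6.
For P < $6 the firm produces nothing.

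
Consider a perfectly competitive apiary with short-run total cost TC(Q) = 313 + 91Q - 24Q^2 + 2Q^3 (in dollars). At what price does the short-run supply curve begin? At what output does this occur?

$19 per unit, at Q = 6

Short-run supply begins at min AVC. From VC = 91Q - 24Q^2 + 2Q^3, AVC = 91 - 24Q + 2Q^2.
At the minimum of AVC, MC = AVC. MC = 91 - 48Q + 6Q^2; setting MC = AVC gives 4Q^2 - 24Q = 0, so Q = 6. min AVC = 19.
For P < $19 the firm produces nothing.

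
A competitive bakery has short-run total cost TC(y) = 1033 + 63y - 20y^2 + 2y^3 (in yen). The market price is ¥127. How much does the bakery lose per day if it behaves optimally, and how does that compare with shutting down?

AVC = 63 - 20y + 2y^2 has its minimum ¥13 at y = 5; price ¥127 clears that bar, so the firm operates.
MC = 63 - 40y + 6y^2. Setting P = MC and taking the root on the rising branch gives y* = 8.
TR = 127·8 = 1016. TC = 1033 + 248 = 1281. Profit = 1016 − 1281 = -¥265.
Shutting down would mean losing the fixed cost of ¥1033, so operating at a loss of ¥265 is better by ¥768.

Profit = -¥265 at y = 8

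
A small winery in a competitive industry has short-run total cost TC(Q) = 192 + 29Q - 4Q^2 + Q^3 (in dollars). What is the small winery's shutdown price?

The firm shuts down when price falls below the minimum of average variable cost. AVC = VC/Q = 29 - 4Q + Q^2.
At the minimum of AVC, MC = AVC. MC = 29 - 8Q + 3Q^2; setting MC = AVC gives 2Q^2 - 4Q = 0, so Q = 2. min AVC = 25.
For P < $25 the firm produces nothing.

$25 per unit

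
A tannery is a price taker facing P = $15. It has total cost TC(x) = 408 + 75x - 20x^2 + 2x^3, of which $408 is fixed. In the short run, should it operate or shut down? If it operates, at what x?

Shut down

Variable cost is VC = 75x - 20x^2 + 2x^3, so AVC = VC/x = 75 - 20x + 2x^2 and MC = dTC/dx = 75 - 40x + 6x^2.
AVC hits its minimum where MC = AVC, at x = 5, giving min AVC = 75 - 20·5 + 2·5^2 = $25.
P = $15 lies below min AVC = $25; no output level covers variable cost.
The firm minimizes its loss by shutting down and losing only its fixed cost of $408.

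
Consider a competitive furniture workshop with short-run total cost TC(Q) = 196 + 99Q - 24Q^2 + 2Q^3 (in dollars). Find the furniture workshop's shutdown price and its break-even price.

Shutdown price = min AVC. AVC = 99 - 24Q + 2Q^2, with vertex at Q = 6 and minimum $27.
ATC = 196/Q + 99 - 24Q + 2Q^2. Setting dATC/dQ = −196/Q^2 − 24 + 4Q = 0 gives Q = 7 (since 4·7^3 − 24·7^2 = 196).
min ATC = 196/7 + 99 − 24·7 + 2·7^2 = $57. That is the break-even price.
For $27 ≤ P < $57 the firm produces at a loss; below $27 it shuts down.

Shutdown price = $27; break-even price = $57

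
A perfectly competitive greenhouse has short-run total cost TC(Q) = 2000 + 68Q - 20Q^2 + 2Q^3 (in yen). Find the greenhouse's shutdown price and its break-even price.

Shutdown price = ¥18; break-even price = ¥268

Shutdown price = min AVC. AVC = 68 - 20Q + 2Q^2, with vertex at Q = 5 and minimum ¥18.
ATC = 2000/Q + 68 - 20Q + 2Q^2. Setting dATC/dQ = −2000/Q^2 − 20 + 4Q = 0 gives Q = 10 (since 4·10^3 − 20·10^2 = 2000).
min ATC = 2000/10 + 68 − 20·10 + 2·10^2 = ¥268. That is the break-even price.
Between these two prices the firm operates at a loss; above ¥268 it earns a profit.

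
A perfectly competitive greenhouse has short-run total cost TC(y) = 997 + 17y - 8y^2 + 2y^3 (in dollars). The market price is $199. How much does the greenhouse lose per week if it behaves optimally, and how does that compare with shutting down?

Profit = -$17 at y = 7

AVC = 17 - 8y + 2y^2 has its minimum $9 at y = 2; price $199 clears that bar, so the firm operates.
With MC = 17 - 16y + 6y^2, P = MC on the upward-sloping part at y* = 7.
TR = 199·7 = 1393. TC = 997 + 413 = 1410. Profit = 1393 − 1410 = -$17.
By producing, the firm covers all variable cost plus $980 of fixed cost; shutting down would lose the full $997.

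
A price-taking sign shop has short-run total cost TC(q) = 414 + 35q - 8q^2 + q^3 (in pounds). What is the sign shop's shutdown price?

£19 per unit

The shutdown price is the minimum of AVC. VC = 35q - 8q^2 + q^3, so AVC = 35 - 8q + q^2.
At the minimum of AVC, MC = AVC. MC = 35 - 16q + 3q^2; setting MC = AVC gives 2q^2 - 8q = 0, so q = 4. min AVC = 19.
The firm shuts down for any P below £19.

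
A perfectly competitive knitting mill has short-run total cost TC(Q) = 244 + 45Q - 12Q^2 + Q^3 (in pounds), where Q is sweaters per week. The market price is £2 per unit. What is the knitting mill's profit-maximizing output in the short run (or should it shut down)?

Shut down

From TC, MC = TC'(Q) = 45 - 24Q + 3Q^2 and AVC = VC/Q = 45 - 12Q + Q^2.
AVC is minimized where dAVC/dQ = -12 + 2Q = 0, at Q = 6; min AVC = 45 - 12·6 + 6^2 = £9.
With P < min AVC (£2 < £9), every unit sold adds to the loss.
Shutting down limits the loss to fixed cost, £244.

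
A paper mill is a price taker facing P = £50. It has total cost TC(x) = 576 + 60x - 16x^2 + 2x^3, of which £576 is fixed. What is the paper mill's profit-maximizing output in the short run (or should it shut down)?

Strip out fixed cost: VC = 60x - 16x^2 + 2x^3. Then AVC = 60 - 16x + 2x^2 and MC = 60 - 32x + 6x^2.
AVC is minimized where dAVC/dx = -16 + 4x = 0, at x = 4; min AVC = 60 - 16·4 + 2·4^2 = £28.
Since P = £50 ≥ min AVC = £28, price covers variable cost and the firm should produce.
Set P = MC: 50 = 60 - 32x + 6x^2 → 10 - 32x + 6x^2 = 0. The roots are x = 1/3 and x = 5; the profit-maximizing output is on the rising part of MC, so x* = 5.
Check: AVC at x = 5 is £30 ≤ P, so revenue covers variable cost.
Profit = P·x − TC = 50·5 − 726 = -£476, a loss, but smaller than the £576 fixed cost the firm would lose by shutting down.

Produce at x = 5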